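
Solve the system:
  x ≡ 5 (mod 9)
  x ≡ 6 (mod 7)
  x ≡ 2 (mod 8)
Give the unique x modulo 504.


Moduli 9, 7, 8 are pairwise coprime; by CRT there is a unique solution modulo M = 9 · 7 · 8 = 504.
Solve pairwise, accumulating the modulus:
  Start with x ≡ 5 (mod 9).
  Combine with x ≡ 6 (mod 7): since gcd(9, 7) = 1, we get a unique residue mod 63.
    Write x = 5 + 9·t and substitute into x ≡ 6 (mod 7): 9·t ≡ 6 − 5 = 1 (mod 7).
    Reduce coefficients mod 7: 2·t ≡ 1 (mod 7).
    The inverse of 2 mod 7 is 4 (since 2·4 = 8 = 1·7 + 1), so t ≡ 4·1 = 4 ≡ 4 (mod 7).
    Then x = 5 + 9·4 = 41, valid modulo lcm(9, 7) = 63: x ≡ 41 (mod 63).
  Combine with x ≡ 2 (mod 8): since gcd(63, 8) = 1, we get a unique residue mod 504.
    Write x = 41 + 63·t and substitute into x ≡ 2 (mod 8): 63·t ≡ 2 − 41 = -39 (mod 8).
    Reduce coefficients mod 8: 7·t ≡ 1 (mod 8).
    The inverse of 7 mod 8 is 7 (since 7·7 = 49 = 6·8 + 1), so t ≡ 7·1 = 7 ≡ 7 (mod 8).
    Then x = 41 + 63·7 = 482, valid modulo lcm(63, 8) = 504: x ≡ 482 (mod 504).
Verify: 482 mod 9 = 5 ✓, 482 mod 7 = 6 ✓, 482 mod 8 = 2 ✓.

x ≡ 482 (mod 504).


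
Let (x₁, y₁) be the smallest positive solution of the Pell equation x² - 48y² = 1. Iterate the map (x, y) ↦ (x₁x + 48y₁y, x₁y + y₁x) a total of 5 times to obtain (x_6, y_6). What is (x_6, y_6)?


Step 1: Find the fundamental solution (x₁, y₁) of x² - 48y² = 1.
  Expand √48 as a continued fraction. a₀ = ⌊√48⌋ = 6; iterate m_{k+1} = d_k·a_k − m_k, d_{k+1} = (48 − m_{k+1}²)/d_k, a_{k+1} = ⌊(a₀ + m_{k+1})/d_{k+1}⌋ (starting m₀ = 0, d₀ = 1), with convergents p_k = a_k·p_{k-1} + p_{k-2}, q_k = a_k·q_{k-1} + q_{k-2} (p₋₁ = 1, q₋₁ = 0):
  k = 0: a₀ = 6; p₀/q₀ = 6/1; p₀² − 48·q₀² = 36 − 48 = -12.
  k = 1: m = 6, d = 12, a = ⌊(6 + 6)/12⌋ = 1; p/q = (1·6 + 1)/(1·1 + 0) = 7/1; p² − 48·q² = 49 − 48 = 1.
  The first convergent with p² − 48·q² = 1 gives the fundamental solution (x₁, y₁) = (7, 1).
Step 2: Apply the recurrence (x_{n+1}, y_{n+1}) = (x₁x_n + 48y₁y_n, x₁y_n + y₁x_n) repeatedly.
  From (x_1, y_1) = (7, 1): x_2 = 7·7 + 48·1·1 = 97; y_2 = 7·1 + 1·7 = 14.
  From (x_2, y_2) = (97, 14): x_3 = 7·97 + 48·1·14 = 1351; y_3 = 7·14 + 1·97 = 195.
  From (x_3, y_3) = (1351, 195): x_4 = 7·1351 + 48·1·195 = 18817; y_4 = 7·195 + 1·1351 = 2716.
  From (x_4, y_4) = (18817, 2716): x_5 = 7·18817 + 48·1·2716 = 262087; y_5 = 7·2716 + 1·18817 = 37829.
  From (x_5, y_5) = (262087, 37829): x_6 = 7·262087 + 48·1·37829 = 3650401; y_6 = 7·37829 + 1·262087 = 526890.
Step 3: Verify x_6² - 48·y_6² = 13325427460801 - 13325427460800 = 1 (should be 1). ✓

(x_1, y_1) = (7, 1); (x_6, y_6) = (3650401, 526890).


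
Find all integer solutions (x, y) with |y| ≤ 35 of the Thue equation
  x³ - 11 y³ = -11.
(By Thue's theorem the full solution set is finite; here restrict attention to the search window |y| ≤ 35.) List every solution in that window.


The equation is x³ - 11y³ = -11. For fixed y, x³ = 11·y³ − 11, so a solution requires the RHS to be a perfect cube.
Strategy: iterate y from -35 to 35, compute RHS = 11·y³ − 11, and check whether it is a (positive or negative) perfect cube.
Check small values of y:
  y = 0: RHS = -11 is not a perfect cube.
  y = 1: RHS = 0 = (0)³ ⇒ x = 0 works.
  y = -1: RHS = -22 is not a perfect cube.
  y = 2: RHS = 77 is not a perfect cube.
  y = -2: RHS = -99 is not a perfect cube.
  y = 3: RHS = 286 is not a perfect cube.
  y = -3: RHS = -308 is not a perfect cube.
Continuing the search up to |y| = 35 finds no further solutions beyond those listed.
Collected solutions: (0, 1).

Solutions (with |y| ≤ 35): (0, 1).


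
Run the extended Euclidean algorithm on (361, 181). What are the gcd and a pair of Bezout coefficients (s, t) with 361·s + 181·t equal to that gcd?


Euclidean algorithm on (361, 181) — divide until remainder is 0:
  361 = 1 · 181 + 180
  181 = 1 · 180 + 1
  180 = 180 · 1 + 0
gcd(361, 181) = 1.
Track Bezout coefficients alongside the remainders: start with r₀ = 361 = a·1 + b·0 (s = 1, t = 0) and r₁ = 181 = a·0 + b·1 (s = 0, t = 1); each new remainder r_{k+1} = r_{k-1} − q_k·r_k inherits s_{k+1} = s_{k-1} − q_k·s_k, t_{k+1} = t_{k-1} − q_k·t_k, so r_k = a·s_k + b·t_k at every step:
  q = 1: r = 180, s = 1 − 1·0 = 1, t = 0 − 1·1 = -1  (check: 361·1 + 181·(-1) = 180)
  q = 1: r = 1, s = 0 − 1·1 = -1, t = 1 − 1·(-1) = 2  (check: 361·(-1) + 181·2 = 1)
The row with r = 1 (the gcd) gives the Bezout coefficients s = -1, t = 2.
Result: 361 · (-1) + 181 · (2) = 1.

gcd(361, 181) = 1; s = -1, t = 2 (check: 361·(-1) + 181·2 = 1).


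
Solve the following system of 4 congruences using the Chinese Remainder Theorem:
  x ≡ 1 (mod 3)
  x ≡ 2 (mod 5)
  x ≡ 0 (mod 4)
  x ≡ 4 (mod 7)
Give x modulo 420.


Product of moduli M = 3 · 5 · 4 · 7 = 420.
Merge one congruence at a time:
  Start: x ≡ 1 (mod 3).
  Combine with x ≡ 2 (mod 5); new modulus lcm = 15.
    Write x = 1 + 3·t and substitute into x ≡ 2 (mod 5): 3·t ≡ 2 − 1 = 1 (mod 5).
    The inverse of 3 mod 5 is 2 (since 3·2 = 6 = 1·5 + 1), so t ≡ 2·1 = 2 ≡ 2 (mod 5).
    Then x = 1 + 3·2 = 7, valid modulo lcm(3, 5) = 15: x ≡ 7 (mod 15).
  Combine with x ≡ 0 (mod 4); new modulus lcm = 60.
    Write x = 7 + 15·t and substitute into x ≡ 0 (mod 4): 15·t ≡ 0 − 7 = -7 (mod 4).
    Reduce coefficients mod 4: 3·t ≡ 1 (mod 4).
    The inverse of 3 mod 4 is 3 (since 3·3 = 9 = 2·4 + 1), so t ≡ 3·1 = 3 ≡ 3 (mod 4).
    Then x = 7 + 15·3 = 52, valid modulo lcm(15, 4) = 60: x ≡ 52 (mod 60).
  Combine with x ≡ 4 (mod 7); new modulus lcm = 420.
    Write x = 52 + 60·t and substitute into x ≡ 4 (mod 7): 60·t ≡ 4 − 52 = -48 (mod 7).
    Reduce coefficients mod 7: 4·t ≡ 1 (mod 7).
    The inverse of 4 mod 7 is 2 (since 4·2 = 8 = 1·7 + 1), so t ≡ 2·1 = 2 ≡ 2 (mod 7).
    Then x = 52 + 60·2 = 172, valid modulo lcm(60, 7) = 420: x ≡ 172 (mod 420).
Verify against each original: 172 mod 3 = 1, 172 mod 5 = 2, 172 mod 4 = 0, 172 mod 7 = 4.

x ≡ 172 (mod 420).


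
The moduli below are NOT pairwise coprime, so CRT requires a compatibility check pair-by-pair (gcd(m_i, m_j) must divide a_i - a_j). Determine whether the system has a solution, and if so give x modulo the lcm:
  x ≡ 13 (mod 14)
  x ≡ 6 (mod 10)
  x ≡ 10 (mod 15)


Moduli 14, 10, 15 are not pairwise coprime, so CRT works modulo lcm(m_i) when all pairwise compatibility conditions hold.
Pairwise compatibility: gcd(m_i, m_j) must divide a_i - a_j for every pair.
Merge one congruence at a time:
  Start: x ≡ 13 (mod 14).
  Combine with x ≡ 6 (mod 10): gcd(14, 10) = 2, and 6 - 13 = -7 is NOT divisible by 2.
    ⇒ system is inconsistent (no integer solution).

No solution (the system is inconsistent).


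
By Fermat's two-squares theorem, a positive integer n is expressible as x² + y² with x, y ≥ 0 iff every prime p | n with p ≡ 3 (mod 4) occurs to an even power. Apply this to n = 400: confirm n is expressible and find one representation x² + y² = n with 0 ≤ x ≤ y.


Step 1: Factor n = 400 = 2^4 · 5^2.
Step 2: Check the mod-4 condition on each prime factor: 2 = 2 (special); 5 ≡ 1 (mod 4), exponent 2.
All primes ≡ 3 (mod 4) appear to even exponent (or don't appear), so by the two-squares theorem n IS expressible as a sum of two squares.
Step 3: Build a representation. Group n = k² · m with k = 4 and m = 5 · 5 = 25 (a product of primes ≡ 1 (mod 4)); a representation of m scales to one of n via (k·x)² + (k·y)² = k²(x² + y²). Each prime p ≡ 1 (mod 4) is itself a sum of two squares; find a² by testing p − a² for a perfect square:
  5: 5 − 1² = 4 = 2² ⇒ 5 = 1² + 2².
  Combine using the Brahmagupta–Fibonacci identity (a² + b²)(c² + d²) = (ac − bd)² + (ad + bc)² = (ac + bd)² + (ad − bc)²:
  5 · 5 = 25: from (1² + 2²)(1² + 2²), take (1·1 − 2·2, 1·2 + 2·1) = (1 − 4, 2 + 2) = (-3, 4); dropping signs (only squares matter) gives (3, 4); check 3² + 4² = 9 + 16 = 25 ✓.
  Scale by k = 4: (4·3, 4·4) = (12, 16).
Step 4: Order so x ≤ y and verify: 12² + 16² = 144 + 256 = 400 = n. ✓

n = 400 = 12² + 16² (one valid representation with x ≤ y).


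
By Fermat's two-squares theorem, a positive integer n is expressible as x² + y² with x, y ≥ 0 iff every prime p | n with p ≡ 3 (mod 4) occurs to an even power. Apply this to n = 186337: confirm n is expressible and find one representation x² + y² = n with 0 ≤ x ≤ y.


Step 1: Factor n = 186337 = 17 · 97 · 113.
Step 2: Check the mod-4 condition on each prime factor: 17 ≡ 1 (mod 4), exponent 1; 97 ≡ 1 (mod 4), exponent 1; 113 ≡ 1 (mod 4), exponent 1.
All primes ≡ 3 (mod 4) appear to even exponent (or don't appear), so by the two-squares theorem n IS expressible as a sum of two squares.
Step 3: Build a representation. Here n = 17 · 97 · 113 is a product of primes ≡ 1 (mod 4). Each prime p ≡ 1 (mod 4) is itself a sum of two squares; find a² by testing p − a² for a perfect square:
  17: 17 − 1² = 16 = 4² ⇒ 17 = 1² + 4².
  97: 97 − 1² = 96, 97 − 2² = 93, 97 − 3² = 88, 97 − 4² = 81 = 9² ⇒ 97 = 4² + 9².
  113: 113 − 1² = 112, 113 − 2² = 109, 113 − 3² = 104, 113 − 4² = 97, 113 − 5² = 88, 113 − 6² = 77, 113 − 7² = 64 = 8² ⇒ 113 = 7² + 8².
  Combine using the Brahmagupta–Fibonacci identity (a² + b²)(c² + d²) = (ac − bd)² + (ad + bc)² = (ac + bd)² + (ad − bc)²:
  17 · 97 = 1649: from (1² + 4²)(4² + 9²), take (1·4 − 4·9, 1·9 + 4·4) = (4 − 36, 9 + 16) = (-32, 25); dropping signs (only squares matter) gives (32, 25); check 32² + 25² = 1024 + 625 = 1649 ✓.
  1649 · 113 = 186337: from (32² + 25²)(7² + 8²), take (32·7 − 25·8, 32·8 + 25·7) = (224 − 200, 256 + 175) = (24, 431); check 24² + 431² = 576 + 185761 = 186337 ✓.
Step 4: Order so x ≤ y and verify: 24² + 431² = 576 + 185761 = 186337 = n. ✓

n = 186337 = 24² + 431² (one valid representation with x ≤ y).


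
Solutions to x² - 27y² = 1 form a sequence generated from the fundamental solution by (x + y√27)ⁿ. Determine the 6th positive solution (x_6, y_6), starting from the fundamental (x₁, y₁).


Step 1: Find the fundamental solution (x₁, y₁) of x² - 27y² = 1.
  Expand √27 as a continued fraction. a₀ = ⌊√27⌋ = 5; iterate m_{k+1} = d_k·a_k − m_k, d_{k+1} = (27 − m_{k+1}²)/d_k, a_{k+1} = ⌊(a₀ + m_{k+1})/d_{k+1}⌋ (starting m₀ = 0, d₀ = 1), with convergents p_k = a_k·p_{k-1} + p_{k-2}, q_k = a_k·q_{k-1} + q_{k-2} (p₋₁ = 1, q₋₁ = 0):
  k = 0: a₀ = 5; p₀/q₀ = 5/1; p₀² − 27·q₀² = 25 − 27 = -2.
  k = 1: m = 5, d = 2, a = ⌊(5 + 5)/2⌋ = 5; p/q = (5·5 + 1)/(5·1 + 0) = 26/5; p² − 27·q² = 676 − 675 = 1.
  The first convergent with p² − 27·q² = 1 gives the fundamental solution (x₁, y₁) = (26, 5).
Step 2: Apply the recurrence (x_{n+1}, y_{n+1}) = (x₁x_n + 27y₁y_n, x₁y_n + y₁x_n) repeatedly.
  From (x_1, y_1) = (26, 5): x_2 = 26·26 + 27·5·5 = 1351; y_2 = 26·5 + 5·26 = 260.
  From (x_2, y_2) = (1351, 260): x_3 = 26·1351 + 27·5·260 = 70226; y_3 = 26·260 + 5·1351 = 13515.
  From (x_3, y_3) = (70226, 13515): x_4 = 26·70226 + 27·5·13515 = 3650401; y_4 = 26·13515 + 5·70226 = 702520.
  From (x_4, y_4) = (3650401, 702520): x_5 = 26·3650401 + 27·5·702520 = 189750626; y_5 = 26·702520 + 5·3650401 = 36517525.
  From (x_5, y_5) = (189750626, 36517525): x_6 = 26·189750626 + 27·5·36517525 = 9863382151; y_6 = 26·36517525 + 5·189750626 = 1898208780.
Step 3: Verify x_6² - 27·y_6² = 97286307456665386801 - 97286307456665386800 = 1 (should be 1). ✓

(x_1, y_1) = (26, 5); (x_6, y_6) = (9863382151, 1898208780).


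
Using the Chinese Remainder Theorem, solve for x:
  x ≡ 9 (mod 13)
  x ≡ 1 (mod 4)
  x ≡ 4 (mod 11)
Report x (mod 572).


Moduli 13, 4, 11 are pairwise coprime; by CRT there is a unique solution modulo M = 13 · 4 · 11 = 572.
Solve pairwise, accumulating the modulus:
  Start with x ≡ 9 (mod 13).
  Combine with x ≡ 1 (mod 4): since gcd(13, 4) = 1, we get a unique residue mod 52.
    Write x = 9 + 13·t and substitute into x ≡ 1 (mod 4): 13·t ≡ 1 − 9 = -8 (mod 4).
    Reduce coefficients mod 4: 1·t ≡ 0 (mod 4).
    So t ≡ 0 (mod 4).
    Then x = 9 + 13·0 = 9, valid modulo lcm(13, 4) = 52: x ≡ 9 (mod 52).
  Combine with x ≡ 4 (mod 11): since gcd(52, 11) = 1, we get a unique residue mod 572.
    Write x = 9 + 52·t and substitute into x ≡ 4 (mod 11): 52·t ≡ 4 − 9 = -5 (mod 11).
    Reduce coefficients mod 11: 8·t ≡ 6 (mod 11).
    The inverse of 8 mod 11 is 7 (since 8·7 = 56 = 5·11 + 1), so t ≡ 7·6 = 42 ≡ 9 (mod 11).
    Then x = 9 + 52·9 = 477, valid modulo lcm(52, 11) = 572: x ≡ 477 (mod 572).
Verify: 477 mod 13 = 9 ✓, 477 mod 4 = 1 ✓, 477 mod 11 = 4 ✓.

x ≡ 477 (mod 572).


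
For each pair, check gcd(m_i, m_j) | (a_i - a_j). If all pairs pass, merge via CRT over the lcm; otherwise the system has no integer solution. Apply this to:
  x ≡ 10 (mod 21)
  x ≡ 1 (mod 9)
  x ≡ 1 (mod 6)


Moduli 21, 9, 6 are not pairwise coprime, so CRT works modulo lcm(m_i) when all pairwise compatibility conditions hold.
Pairwise compatibility: gcd(m_i, m_j) must divide a_i - a_j for every pair.
Merge one congruence at a time:
  Start: x ≡ 10 (mod 21).
  Combine with x ≡ 1 (mod 9): gcd(21, 9) = 3; 1 - 10 = -9, which IS divisible by 3, so compatible.
    Write x = 10 + 21·t and substitute into x ≡ 1 (mod 9): 21·t ≡ 1 − 10 = -9 (mod 9).
    Divide the congruence (and modulus) by g = 3: 7·t ≡ -3 (mod 3).
    Reduce coefficients mod 3: 1·t ≡ 0 (mod 3).
    So t ≡ 0 (mod 3).
    Then x = 10 + 21·0 = 10, valid modulo lcm(21, 9) = 63: x ≡ 10 (mod 63).
  Combine with x ≡ 1 (mod 6): gcd(63, 6) = 3; 1 - 10 = -9, which IS divisible by 3, so compatible.
    Write x = 10 + 63·t and substitute into x ≡ 1 (mod 6): 63·t ≡ 1 − 10 = -9 (mod 6).
    Divide the congruence (and modulus) by g = 3: 21·t ≡ -3 (mod 2).
    Reduce coefficients mod 2: 1·t ≡ 1 (mod 2).
    So t ≡ 1 (mod 2).
    Then x = 10 + 63·1 = 73, valid modulo lcm(63, 6) = 126: x ≡ 73 (mod 126).
Verify: 73 mod 21 = 10, 73 mod 9 = 1, 73 mod 6 = 1.

x ≡ 73 (mod 126).


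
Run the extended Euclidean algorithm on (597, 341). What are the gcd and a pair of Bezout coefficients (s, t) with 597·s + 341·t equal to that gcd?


Euclidean algorithm on (597, 341) — divide until remainder is 0:
  597 = 1 · 341 + 256
  341 = 1 · 256 + 85
  256 = 3 · 85 + 1
  85 = 85 · 1 + 0
gcd(597, 341) = 1.
Track Bezout coefficients alongside the remainders: start with r₀ = 597 = a·1 + b·0 (s = 1, t = 0) and r₁ = 341 = a·0 + b·1 (s = 0, t = 1); each new remainder r_{k+1} = r_{k-1} − q_k·r_k inherits s_{k+1} = s_{k-1} − q_k·s_k, t_{k+1} = t_{k-1} − q_k·t_k, so r_k = a·s_k + b·t_k at every step:
  q = 1: r = 256, s = 1 − 1·0 = 1, t = 0 − 1·1 = -1  (check: 597·1 + 341·(-1) = 256)
  q = 1: r = 85, s = 0 − 1·1 = -1, t = 1 − 1·(-1) = 2  (check: 597·(-1) + 341·2 = 85)
  q = 3: r = 1, s = 1 − 3·(-1) = 4, t = -1 − 3·2 = -7  (check: 597·4 + 341·(-7) = 1)
The row with r = 1 (the gcd) gives the Bezout coefficients s = 4, t = -7.
Result: 597 · (4) + 341 · (-7) = 1.

gcd(597, 341) = 1; s = 4, t = -7 (check: 597·4 + 341·(-7) = 1).


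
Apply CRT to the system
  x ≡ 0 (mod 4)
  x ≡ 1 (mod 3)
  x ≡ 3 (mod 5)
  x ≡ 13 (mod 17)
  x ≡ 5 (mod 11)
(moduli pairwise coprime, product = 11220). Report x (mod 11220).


Product of moduli M = 4 · 3 · 5 · 17 · 11 = 11220.
Merge one congruence at a time:
  Start: x ≡ 0 (mod 4).
  Combine with x ≡ 1 (mod 3); new modulus lcm = 12.
    Write x = 0 + 4·t and substitute into x ≡ 1 (mod 3): 4·t ≡ 1 − 0 = 1 (mod 3).
    Reduce coefficients mod 3: 1·t ≡ 1 (mod 3).
    So t ≡ 1 (mod 3).
    Then x = 0 + 4·1 = 4, valid modulo lcm(4, 3) = 12: x ≡ 4 (mod 12).
  Combine with x ≡ 3 (mod 5); new modulus lcm = 60.
    Write x = 4 + 12·t and substitute into x ≡ 3 (mod 5): 12·t ≡ 3 − 4 = -1 (mod 5).
    Reduce coefficients mod 5: 2·t ≡ 4 (mod 5).
    The inverse of 2 mod 5 is 3 (since 2·3 = 6 = 1·5 + 1), so t ≡ 3·4 = 12 ≡ 2 (mod 5).
    Then x = 4 + 12·2 = 28, valid modulo lcm(12, 5) = 60: x ≡ 28 (mod 60).
  Combine with x ≡ 13 (mod 17); new modulus lcm = 1020.
    Write x = 28 + 60·t and substitute into x ≡ 13 (mod 17): 60·t ≡ 13 − 28 = -15 (mod 17).
    Reduce coefficients mod 17: 9·t ≡ 2 (mod 17).
    The inverse of 9 mod 17 is 2 (since 9·2 = 18 = 1·17 + 1), so t ≡ 2·2 = 4 ≡ 4 (mod 17).
    Then x = 28 + 60·4 = 268, valid modulo lcm(60, 17) = 1020: x ≡ 268 (mod 1020).
  Combine with x ≡ 5 (mod 11); new modulus lcm = 11220.
    Write x = 268 + 1020·t and substitute into x ≡ 5 (mod 11): 1020·t ≡ 5 − 268 = -263 (mod 11).
    Reduce coefficients mod 11: 8·t ≡ 1 (mod 11).
    The inverse of 8 mod 11 is 7 (since 8·7 = 56 = 5·11 + 1), so t ≡ 7·1 = 7 ≡ 7 (mod 11).
    Then x = 268 + 1020·7 = 7408, valid modulo lcm(1020, 11) = 11220: x ≡ 7408 (mod 11220).
Verify against each original: 7408 mod 4 = 0, 7408 mod 3 = 1, 7408 mod 5 = 3, 7408 mod 17 = 13, 7408 mod 11 = 5.

x ≡ 7408 (mod 11220).


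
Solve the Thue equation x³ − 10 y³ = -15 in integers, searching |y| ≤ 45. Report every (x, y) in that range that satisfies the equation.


The equation is x³ - 10y³ = -15. For fixed y, x³ = 10·y³ − 15, so a solution requires the RHS to be a perfect cube.
Strategy: iterate y from -45 to 45, compute RHS = 10·y³ − 15, and check whether it is a (positive or negative) perfect cube.
Check small values of y:
  y = 0: RHS = -15 is not a perfect cube.
  y = 1: RHS = -5 is not a perfect cube.
  y = -1: RHS = -25 is not a perfect cube.
  y = 2: RHS = 65 is not a perfect cube.
  y = -2: RHS = -95 is not a perfect cube.
  y = 3: RHS = 255 is not a perfect cube.
  y = -3: RHS = -285 is not a perfect cube.
Continuing the search up to |y| = 45 finds no solutions either.
No (x, y) in the scanned range satisfies the equation.

No integer solutions with |y| ≤ 45.


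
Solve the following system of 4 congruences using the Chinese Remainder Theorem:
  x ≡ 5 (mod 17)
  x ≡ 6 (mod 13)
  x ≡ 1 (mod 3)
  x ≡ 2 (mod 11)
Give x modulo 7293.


Product of moduli M = 17 · 13 · 3 · 11 = 7293.
Merge one congruence at a time:
  Start: x ≡ 5 (mod 17).
  Combine with x ≡ 6 (mod 13); new modulus lcm = 221.
    Write x = 5 + 17·t and substitute into x ≡ 6 (mod 13): 17·t ≡ 6 − 5 = 1 (mod 13).
    Reduce coefficients mod 13: 4·t ≡ 1 (mod 13).
    The inverse of 4 mod 13 is 10 (since 4·10 = 40 = 3·13 + 1), so t ≡ 10·1 = 10 ≡ 10 (mod 13).
    Then x = 5 + 17·10 = 175, valid modulo lcm(17, 13) = 221: x ≡ 175 (mod 221).
  Combine with x ≡ 1 (mod 3); new modulus lcm = 663.
    Write x = 175 + 221·t and substitute into x ≡ 1 (mod 3): 221·t ≡ 1 − 175 = -174 (mod 3).
    Reduce coefficients mod 3: 2·t ≡ 0 (mod 3).
    The inverse of 2 mod 3 is 2 (since 2·2 = 4 = 1·3 + 1), so t ≡ 2·0 = 0 ≡ 0 (mod 3).
    Then x = 175 + 221·0 = 175, valid modulo lcm(221, 3) = 663: x ≡ 175 (mod 663).
  Combine with x ≡ 2 (mod 11); new modulus lcm = 7293.
    Write x = 175 + 663·t and substitute into x ≡ 2 (mod 11): 663·t ≡ 2 − 175 = -173 (mod 11).
    Reduce coefficients mod 11: 3·t ≡ 3 (mod 11).
    The inverse of 3 mod 11 is 4 (since 3·4 = 12 = 1·11 + 1), so t ≡ 4·3 = 12 ≡ 1 (mod 11).
    Then x = 175 + 663·1 = 838, valid modulo lcm(663, 11) = 7293: x ≡ 838 (mod 7293).
Verify against each original: 838 mod 17 = 5, 838 mod 13 = 6, 838 mod 3 = 1, 838 mod 11 = 2.

x ≡ 838 (mod 7293).


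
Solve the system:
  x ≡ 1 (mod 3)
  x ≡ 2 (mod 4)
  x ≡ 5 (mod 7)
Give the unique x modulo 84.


Moduli 3, 4, 7 are pairwise coprime; by CRT there is a unique solution modulo M = 3 · 4 · 7 = 84.
Solve pairwise, accumulating the modulus:
  Start with x ≡ 1 (mod 3).
  Combine with x ≡ 2 (mod 4): since gcd(3, 4) = 1, we get a unique residue mod 12.
    Write x = 1 + 3·t and substitute into x ≡ 2 (mod 4): 3·t ≡ 2 − 1 = 1 (mod 4).
    The inverse of 3 mod 4 is 3 (since 3·3 = 9 = 2·4 + 1), so t ≡ 3·1 = 3 ≡ 3 (mod 4).
    Then x = 1 + 3·3 = 10, valid modulo lcm(3, 4) = 12: x ≡ 10 (mod 12).
  Combine with x ≡ 5 (mod 7): since gcd(12, 7) = 1, we get a unique residue mod 84.
    Write x = 10 + 12·t and substitute into x ≡ 5 (mod 7): 12·t ≡ 5 − 10 = -5 (mod 7).
    Reduce coefficients mod 7: 5·t ≡ 2 (mod 7).
    The inverse of 5 mod 7 is 3 (since 5·3 = 15 = 2·7 + 1), so t ≡ 3·2 = 6 ≡ 6 (mod 7).
    Then x = 10 + 12·6 = 82, valid modulo lcm(12, 7) = 84: x ≡ 82 (mod 84).
Verify: 82 mod 3 = 1 ✓, 82 mod 4 = 2 ✓, 82 mod 7 = 5 ✓.

x ≡ 82 (mod 84).


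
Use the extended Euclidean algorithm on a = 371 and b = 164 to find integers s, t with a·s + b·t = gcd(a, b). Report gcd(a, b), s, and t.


Euclidean algorithm on (371, 164) — divide until remainder is 0:
  371 = 2 · 164 + 43
  164 = 3 · 43 + 35
  43 = 1 · 35 + 8
  35 = 4 · 8 + 3
  8 = 2 · 3 + 2
  3 = 1 · 2 + 1
  2 = 2 · 1 + 0
gcd(371, 164) = 1.
Track Bezout coefficients alongside the remainders: start with r₀ = 371 = a·1 + b·0 (s = 1, t = 0) and r₁ = 164 = a·0 + b·1 (s = 0, t = 1); each new remainder r_{k+1} = r_{k-1} − q_k·r_k inherits s_{k+1} = s_{k-1} − q_k·s_k, t_{k+1} = t_{k-1} − q_k·t_k, so r_k = a·s_k + b·t_k at every step:
  q = 2: r = 43, s = 1 − 2·0 = 1, t = 0 − 2·1 = -2  (check: 371·1 + 164·(-2) = 43)
  q = 3: r = 35, s = 0 − 3·1 = -3, t = 1 − 3·(-2) = 7  (check: 371·(-3) + 164·7 = 35)
  q = 1: r = 8, s = 1 − 1·(-3) = 4, t = -2 − 1·7 = -9  (check: 371·4 + 164·(-9) = 8)
  q = 4: r = 3, s = -3 − 4·4 = -19, t = 7 − 4·(-9) = 43  (check: 371·(-19) + 164·43 = 3)
  q = 2: r = 2, s = 4 − 2·(-19) = 42, t = -9 − 2·43 = -95  (check: 371·42 + 164·(-95) = 2)
  q = 1: r = 1, s = -19 − 1·42 = -61, t = 43 − 1·(-95) = 138  (check: 371·(-61) + 164·138 = 1)
The row with r = 1 (the gcd) gives the Bezout coefficients s = -61, t = 138.
Result: 371 · (-61) + 164 · (138) = 1.

gcd(371, 164) = 1; s = -61, t = 138 (check: 371·(-61) + 164·138 = 1).


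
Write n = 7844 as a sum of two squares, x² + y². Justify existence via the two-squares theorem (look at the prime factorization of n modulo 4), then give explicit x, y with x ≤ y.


Step 1: Factor n = 7844 = 2^2 · 37 · 53.
Step 2: Check the mod-4 condition on each prime factor: 2 = 2 (special); 37 ≡ 1 (mod 4), exponent 1; 53 ≡ 1 (mod 4), exponent 1.
All primes ≡ 3 (mod 4) appear to even exponent (or don't appear), so by the two-squares theorem n IS expressible as a sum of two squares.
Step 3: Build a representation. Group n = k² · m with k = 2 and m = 37 · 53 = 1961 (a product of primes ≡ 1 (mod 4)); a representation of m scales to one of n via (k·x)² + (k·y)² = k²(x² + y²). Each prime p ≡ 1 (mod 4) is itself a sum of two squares; find a² by testing p − a² for a perfect square:
  37: 37 − 1² = 36 = 6² ⇒ 37 = 1² + 6².
  53: 53 − 1² = 52, 53 − 2² = 49 = 7² ⇒ 53 = 2² + 7².
  Combine using the Brahmagupta–Fibonacci identity (a² + b²)(c² + d²) = (ac − bd)² + (ad + bc)² = (ac + bd)² + (ad − bc)²:
  37 · 53 = 1961: from (1² + 6²)(2² + 7²), take (1·2 − 6·7, 1·7 + 6·2) = (2 − 42, 7 + 12) = (-40, 19); dropping signs (only squares matter) gives (40, 19); check 40² + 19² = 1600 + 361 = 1961 ✓.
  Scale by k = 2: (2·40, 2·19) = (80, 38).
Step 4: Order so x ≤ y and verify: 38² + 80² = 1444 + 6400 = 7844 = n. ✓

n = 7844 = 38² + 80² (one valid representation with x ≤ y).


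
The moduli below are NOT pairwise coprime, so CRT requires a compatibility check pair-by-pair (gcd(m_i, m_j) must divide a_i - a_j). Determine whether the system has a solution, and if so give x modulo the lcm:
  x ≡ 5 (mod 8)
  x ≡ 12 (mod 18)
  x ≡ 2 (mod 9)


Moduli 8, 18, 9 are not pairwise coprime, so CRT works modulo lcm(m_i) when all pairwise compatibility conditions hold.
Pairwise compatibility: gcd(m_i, m_j) must divide a_i - a_j for every pair.
Merge one congruence at a time:
  Start: x ≡ 5 (mod 8).
  Combine with x ≡ 12 (mod 18): gcd(8, 18) = 2, and 12 - 5 = 7 is NOT divisible by 2.
    ⇒ system is inconsistent (no integer solution).

No solution (the system is inconsistent).


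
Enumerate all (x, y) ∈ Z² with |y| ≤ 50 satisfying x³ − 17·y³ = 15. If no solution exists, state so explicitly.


The equation is x³ - 17y³ = 15. For fixed y, x³ = 17·y³ + 15, so a solution requires the RHS to be a perfect cube.
Strategy: iterate y from -50 to 50, compute RHS = 17·y³ + 15, and check whether it is a (positive or negative) perfect cube.
Check small values of y:
  y = 0: RHS = 15 is not a perfect cube.
  y = 1: RHS = 32 is not a perfect cube.
  y = -1: RHS = -2 is not a perfect cube.
  y = 2: RHS = 151 is not a perfect cube.
  y = -2: RHS = -121 is not a perfect cube.
  y = 3: RHS = 474 is not a perfect cube.
  y = -3: RHS = -444 is not a perfect cube.
Continuing the search up to |y| = 50 finds no solutions either.
No (x, y) in the scanned range satisfies the equation.

No integer solutions with |y| ≤ 50.


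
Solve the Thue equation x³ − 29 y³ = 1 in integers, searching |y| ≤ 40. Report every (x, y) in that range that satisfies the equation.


The equation is x³ - 29y³ = 1. For fixed y, x³ = 29·y³ + 1, so a solution requires the RHS to be a perfect cube.
Strategy: iterate y from -40 to 40, compute RHS = 29·y³ + 1, and check whether it is a (positive or negative) perfect cube.
Check small values of y:
  y = 0: RHS = 1 = (1)³ ⇒ x = 1 works.
  y = 1: RHS = 30 is not a perfect cube.
  y = -1: RHS = -28 is not a perfect cube.
  y = 2: RHS = 233 is not a perfect cube.
  y = -2: RHS = -231 is not a perfect cube.
  y = 3: RHS = 784 is not a perfect cube.
  y = -3: RHS = -782 is not a perfect cube.
Continuing the search up to |y| = 40 finds no further solutions beyond those listed.
Collected solutions: (1, 0).

Solutions (with |y| ≤ 40): (1, 0).


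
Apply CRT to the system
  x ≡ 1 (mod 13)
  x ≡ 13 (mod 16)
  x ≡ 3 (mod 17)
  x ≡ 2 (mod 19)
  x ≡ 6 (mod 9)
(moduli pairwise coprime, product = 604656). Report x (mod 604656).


Product of moduli M = 13 · 16 · 17 · 19 · 9 = 604656.
Merge one congruence at a time:
  Start: x ≡ 1 (mod 13).
  Combine with x ≡ 13 (mod 16); new modulus lcm = 208.
    Write x = 1 + 13·t and substitute into x ≡ 13 (mod 16): 13·t ≡ 13 − 1 = 12 (mod 16).
    The inverse of 13 mod 16 is 5 (since 13·5 = 65 = 4·16 + 1), so t ≡ 5·12 = 60 ≡ 12 (mod 16).
    Then x = 1 + 13·12 = 157, valid modulo lcm(13, 16) = 208: x ≡ 157 (mod 208).
  Combine with x ≡ 3 (mod 17); new modulus lcm = 3536.
    Write x = 157 + 208·t and substitute into x ≡ 3 (mod 17): 208·t ≡ 3 − 157 = -154 (mod 17).
    Reduce coefficients mod 17: 4·t ≡ 16 (mod 17).
    The inverse of 4 mod 17 is 13 (since 4·13 = 52 = 3·17 + 1), so t ≡ 13·16 = 208 ≡ 4 (mod 17).
    Then x = 157 + 208·4 = 989, valid modulo lcm(208, 17) = 3536: x ≡ 989 (mod 3536).
  Combine with x ≡ 2 (mod 19); new modulus lcm = 67184.
    Write x = 989 + 3536·t and substitute into x ≡ 2 (mod 19): 3536·t ≡ 2 − 989 = -987 (mod 19).
    Reduce coefficients mod 19: 2·t ≡ 1 (mod 19).
    The inverse of 2 mod 19 is 10 (since 2·10 = 20 = 1·19 + 1), so t ≡ 10·1 = 10 ≡ 10 (mod 19).
    Then x = 989 + 3536·10 = 36349, valid modulo lcm(3536, 19) = 67184: x ≡ 36349 (mod 67184).
  Combine with x ≡ 6 (mod 9); new modulus lcm = 604656.
    Write x = 36349 + 67184·t and substitute into x ≡ 6 (mod 9): 67184·t ≡ 6 − 36349 = -36343 (mod 9).
    Reduce coefficients mod 9: 8·t ≡ 8 (mod 9).
    The inverse of 8 mod 9 is 8 (since 8·8 = 64 = 7·9 + 1), so t ≡ 8·8 = 64 ≡ 1 (mod 9).
    Then x = 36349 + 67184·1 = 103533, valid modulo lcm(67184, 9) = 604656: x ≡ 103533 (mod 604656).
Verify against each original: 103533 mod 13 = 1, 103533 mod 16 = 13, 103533 mod 17 = 3, 103533 mod 19 = 2, 103533 mod 9 = 6.

x ≡ 103533 (mod 604656).


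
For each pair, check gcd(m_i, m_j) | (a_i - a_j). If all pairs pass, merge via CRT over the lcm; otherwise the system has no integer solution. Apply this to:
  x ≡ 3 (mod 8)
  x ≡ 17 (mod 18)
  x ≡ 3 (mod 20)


Moduli 8, 18, 20 are not pairwise coprime, so CRT works modulo lcm(m_i) when all pairwise compatibility conditions hold.
Pairwise compatibility: gcd(m_i, m_j) must divide a_i - a_j for every pair.
Merge one congruence at a time:
  Start: x ≡ 3 (mod 8).
  Combine with x ≡ 17 (mod 18): gcd(8, 18) = 2; 17 - 3 = 14, which IS divisible by 2, so compatible.
    Write x = 3 + 8·t and substitute into x ≡ 17 (mod 18): 8·t ≡ 17 − 3 = 14 (mod 18).
    Divide the congruence (and modulus) by g = 2: 4·t ≡ 7 (mod 9).
    The inverse of 4 mod 9 is 7 (since 4·7 = 28 = 3·9 + 1), so t ≡ 7·7 = 49 ≡ 4 (mod 9).
    Then x = 3 + 8·4 = 35, valid modulo lcm(8, 18) = 72: x ≡ 35 (mod 72).
  Combine with x ≡ 3 (mod 20): gcd(72, 20) = 4; 3 - 35 = -32, which IS divisible by 4, so compatible.
    Write x = 35 + 72·t and substitute into x ≡ 3 (mod 20): 72·t ≡ 3 − 35 = -32 (mod 20).
    Divide the congruence (and modulus) by g = 4: 18·t ≡ -8 (mod 5).
    Reduce coefficients mod 5: 3·t ≡ 2 (mod 5).
    The inverse of 3 mod 5 is 2 (since 3·2 = 6 = 1·5 + 1), so t ≡ 2·2 = 4 ≡ 4 (mod 5).
    Then x = 35 + 72·4 = 323, valid modulo lcm(72, 20) = 360: x ≡ 323 (mod 360).
Verify: 323 mod 8 = 3, 323 mod 18 = 17, 323 mod 20 = 3.

x ≡ 323 (mod 360).


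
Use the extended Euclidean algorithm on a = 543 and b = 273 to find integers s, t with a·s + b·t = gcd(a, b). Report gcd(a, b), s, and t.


Euclidean algorithm on (543, 273) — divide until remainder is 0:
  543 = 1 · 273 + 270
  273 = 1 · 270 + 3
  270 = 90 · 3 + 0
gcd(543, 273) = 3.
Track Bezout coefficients alongside the remainders: start with r₀ = 543 = a·1 + b·0 (s = 1, t = 0) and r₁ = 273 = a·0 + b·1 (s = 0, t = 1); each new remainder r_{k+1} = r_{k-1} − q_k·r_k inherits s_{k+1} = s_{k-1} − q_k·s_k, t_{k+1} = t_{k-1} − q_k·t_k, so r_k = a·s_k + b·t_k at every step:
  q = 1: r = 270, s = 1 − 1·0 = 1, t = 0 − 1·1 = -1  (check: 543·1 + 273·(-1) = 270)
  q = 1: r = 3, s = 0 − 1·1 = -1, t = 1 − 1·(-1) = 2  (check: 543·(-1) + 273·2 = 3)
The row with r = 3 (the gcd) gives the Bezout coefficients s = -1, t = 2.
Result: 543 · (-1) + 273 · (2) = 3.

gcd(543, 273) = 3; s = -1, t = 2 (check: 543·(-1) + 273·2 = 3).


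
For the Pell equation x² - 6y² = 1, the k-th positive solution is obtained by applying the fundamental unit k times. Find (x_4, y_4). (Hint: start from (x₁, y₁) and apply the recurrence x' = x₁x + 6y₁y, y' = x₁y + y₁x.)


Step 1: Find the fundamental solution (x₁, y₁) of x² - 6y² = 1.
  Expand √6 as a continued fraction. a₀ = ⌊√6⌋ = 2; iterate m_{k+1} = d_k·a_k − m_k, d_{k+1} = (6 − m_{k+1}²)/d_k, a_{k+1} = ⌊(a₀ + m_{k+1})/d_{k+1}⌋ (starting m₀ = 0, d₀ = 1), with convergents p_k = a_k·p_{k-1} + p_{k-2}, q_k = a_k·q_{k-1} + q_{k-2} (p₋₁ = 1, q₋₁ = 0):
  k = 0: a₀ = 2; p₀/q₀ = 2/1; p₀² − 6·q₀² = 4 − 6 = -2.
  k = 1: m = 2, d = 2, a = ⌊(2 + 2)/2⌋ = 2; p/q = (2·2 + 1)/(2·1 + 0) = 5/2; p² − 6·q² = 25 − 24 = 1.
  The first convergent with p² − 6·q² = 1 gives the fundamental solution (x₁, y₁) = (5, 2).
Step 2: Apply the recurrence (x_{n+1}, y_{n+1}) = (x₁x_n + 6y₁y_n, x₁y_n + y₁x_n) repeatedly.
  From (x_1, y_1) = (5, 2): x_2 = 5·5 + 6·2·2 = 49; y_2 = 5·2 + 2·5 = 20.
  From (x_2, y_2) = (49, 20): x_3 = 5·49 + 6·2·20 = 485; y_3 = 5·20 + 2·49 = 198.
  From (x_3, y_3) = (485, 198): x_4 = 5·485 + 6·2·198 = 4801; y_4 = 5·198 + 2·485 = 1960.
Step 3: Verify x_4² - 6·y_4² = 23049601 - 23049600 = 1 (should be 1). ✓

(x_1, y_1) = (5, 2); (x_4, y_4) = (4801, 1960).


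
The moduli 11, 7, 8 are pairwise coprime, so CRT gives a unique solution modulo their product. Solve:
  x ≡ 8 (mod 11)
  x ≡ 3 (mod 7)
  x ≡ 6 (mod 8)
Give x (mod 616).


Moduli 11, 7, 8 are pairwise coprime; by CRT there is a unique solution modulo M = 11 · 7 · 8 = 616.
Solve pairwise, accumulating the modulus:
  Start with x ≡ 8 (mod 11).
  Combine with x ≡ 3 (mod 7): since gcd(11, 7) = 1, we get a unique residue mod 77.
    Write x = 8 + 11·t and substitute into x ≡ 3 (mod 7): 11·t ≡ 3 − 8 = -5 (mod 7).
    Reduce coefficients mod 7: 4·t ≡ 2 (mod 7).
    The inverse of 4 mod 7 is 2 (since 4·2 = 8 = 1·7 + 1), so t ≡ 2·2 = 4 ≡ 4 (mod 7).
    Then x = 8 + 11·4 = 52, valid modulo lcm(11, 7) = 77: x ≡ 52 (mod 77).
  Combine with x ≡ 6 (mod 8): since gcd(77, 8) = 1, we get a unique residue mod 616.
    Write x = 52 + 77·t and substitute into x ≡ 6 (mod 8): 77·t ≡ 6 − 52 = -46 (mod 8).
    Reduce coefficients mod 8: 5·t ≡ 2 (mod 8).
    The inverse of 5 mod 8 is 5 (since 5·5 = 25 = 3·8 + 1), so t ≡ 5·2 = 10 ≡ 2 (mod 8).
    Then x = 52 + 77·2 = 206, valid modulo lcm(77, 8) = 616: x ≡ 206 (mod 616).
Verify: 206 mod 11 = 8 ✓, 206 mod 7 = 3 ✓, 206 mod 8 = 6 ✓.

x ≡ 206 (mod 616).


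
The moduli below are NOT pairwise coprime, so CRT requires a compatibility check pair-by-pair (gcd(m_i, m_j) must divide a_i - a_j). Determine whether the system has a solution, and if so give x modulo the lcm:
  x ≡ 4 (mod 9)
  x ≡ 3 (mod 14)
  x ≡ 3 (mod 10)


Moduli 9, 14, 10 are not pairwise coprime, so CRT works modulo lcm(m_i) when all pairwise compatibility conditions hold.
Pairwise compatibility: gcd(m_i, m_j) must divide a_i - a_j for every pair.
Merge one congruence at a time:
  Start: x ≡ 4 (mod 9).
  Combine with x ≡ 3 (mod 14): gcd(9, 14) = 1; 3 - 4 = -1, which IS divisible by 1, so compatible.
    Write x = 4 + 9·t and substitute into x ≡ 3 (mod 14): 9·t ≡ 3 − 4 = -1 (mod 14).
    Reduce coefficients mod 14: 9·t ≡ 13 (mod 14).
    The inverse of 9 mod 14 is 11 (since 9·11 = 99 = 7·14 + 1), so t ≡ 11·13 = 143 ≡ 3 (mod 14).
    Then x = 4 + 9·3 = 31, valid modulo lcm(9, 14) = 126: x ≡ 31 (mod 126).
  Combine with x ≡ 3 (mod 10): gcd(126, 10) = 2; 3 - 31 = -28, which IS divisible by 2, so compatible.
    Write x = 31 + 126·t and substitute into x ≡ 3 (mod 10): 126·t ≡ 3 − 31 = -28 (mod 10).
    Divide the congruence (and modulus) by g = 2: 63·t ≡ -14 (mod 5).
    Reduce coefficients mod 5: 3·t ≡ 1 (mod 5).
    The inverse of 3 mod 5 is 2 (since 3·2 = 6 = 1·5 + 1), so t ≡ 2·1 = 2 ≡ 2 (mod 5).
    Then x = 31 + 126·2 = 283, valid modulo lcm(126, 10) = 630: x ≡ 283 (mod 630).
Verify: 283 mod 9 = 4, 283 mod 14 = 3, 283 mod 10 = 3.

x ≡ 283 (mod 630).


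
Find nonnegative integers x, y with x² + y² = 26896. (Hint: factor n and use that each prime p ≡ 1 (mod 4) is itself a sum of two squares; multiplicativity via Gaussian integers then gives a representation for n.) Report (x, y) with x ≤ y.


Step 1: Factor n = 26896 = 2^4 · 41^2.
Step 2: Check the mod-4 condition on each prime factor: 2 = 2 (special); 41 ≡ 1 (mod 4), exponent 2.
All primes ≡ 3 (mod 4) appear to even exponent (or don't appear), so by the two-squares theorem n IS expressible as a sum of two squares.
Step 3: Build a representation. Group n = k² · m with k = 4 and m = 41 · 41 = 1681 (a product of primes ≡ 1 (mod 4)); a representation of m scales to one of n via (k·x)² + (k·y)² = k²(x² + y²). Each prime p ≡ 1 (mod 4) is itself a sum of two squares; find a² by testing p − a² for a perfect square:
  41: 41 − 1² = 40, 41 − 2² = 37, 41 − 3² = 32, 41 − 4² = 25 = 5² ⇒ 41 = 4² + 5².
  Combine using the Brahmagupta–Fibonacci identity (a² + b²)(c² + d²) = (ac − bd)² + (ad + bc)² = (ac + bd)² + (ad − bc)²:
  41 · 41 = 1681: from (4² + 5²)(4² + 5²), take (4·4 − 5·5, 4·5 + 5·4) = (16 − 25, 20 + 20) = (-9, 40); dropping signs (only squares matter) gives (9, 40); check 9² + 40² = 81 + 1600 = 1681 ✓.
  Scale by k = 4: (4·9, 4·40) = (36, 160).
Step 4: Order so x ≤ y and verify: 36² + 160² = 1296 + 25600 = 26896 = n. ✓

n = 26896 = 36² + 160² (one valid representation with x ≤ y).


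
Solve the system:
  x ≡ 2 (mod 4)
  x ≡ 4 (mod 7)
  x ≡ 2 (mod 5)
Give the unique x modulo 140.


Moduli 4, 7, 5 are pairwise coprime; by CRT there is a unique solution modulo M = 4 · 7 · 5 = 140.
Solve pairwise, accumulating the modulus:
  Start with x ≡ 2 (mod 4).
  Combine with x ≡ 4 (mod 7): since gcd(4, 7) = 1, we get a unique residue mod 28.
    Write x = 2 + 4·t and substitute into x ≡ 4 (mod 7): 4·t ≡ 4 − 2 = 2 (mod 7).
    The inverse of 4 mod 7 is 2 (since 4·2 = 8 = 1·7 + 1), so t ≡ 2·2 = 4 ≡ 4 (mod 7).
    Then x = 2 + 4·4 = 18, valid modulo lcm(4, 7) = 28: x ≡ 18 (mod 28).
  Combine with x ≡ 2 (mod 5): since gcd(28, 5) = 1, we get a unique residue mod 140.
    Write x = 18 + 28·t and substitute into x ≡ 2 (mod 5): 28·t ≡ 2 − 18 = -16 (mod 5).
    Reduce coefficients mod 5: 3·t ≡ 4 (mod 5).
    The inverse of 3 mod 5 is 2 (since 3·2 = 6 = 1·5 + 1), so t ≡ 2·4 = 8 ≡ 3 (mod 5).
    Then x = 18 + 28·3 = 102, valid modulo lcm(28, 5) = 140: x ≡ 102 (mod 140).
Verify: 102 mod 4 = 2 ✓, 102 mod 7 = 4 ✓, 102 mod 5 = 2 ✓.

x ≡ 102 (mod 140).


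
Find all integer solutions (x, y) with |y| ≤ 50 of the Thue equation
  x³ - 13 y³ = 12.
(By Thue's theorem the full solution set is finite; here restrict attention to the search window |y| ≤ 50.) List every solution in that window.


The equation is x³ - 13y³ = 12. For fixed y, x³ = 13·y³ + 12, so a solution requires the RHS to be a perfect cube.
Strategy: iterate y from -50 to 50, compute RHS = 13·y³ + 12, and check whether it is a (positive or negative) perfect cube.
Check small values of y:
  y = 0: RHS = 12 is not a perfect cube.
  y = 1: RHS = 25 is not a perfect cube.
  y = -1: RHS = -1 = (-1)³ ⇒ x = -1 works.
  y = 2: RHS = 116 is not a perfect cube.
  y = -2: RHS = -92 is not a perfect cube.
  y = 3: RHS = 363 is not a perfect cube.
  y = -3: RHS = -339 is not a perfect cube.
Continuing the search up to |y| = 50 finds no further solutions beyond those listed.
Collected solutions: (-1, -1).

Solutions (with |y| ≤ 50): (-1, -1).


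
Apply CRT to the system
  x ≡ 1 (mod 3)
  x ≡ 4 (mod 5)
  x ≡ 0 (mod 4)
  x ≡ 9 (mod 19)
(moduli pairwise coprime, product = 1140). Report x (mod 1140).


Product of moduli M = 3 · 5 · 4 · 19 = 1140.
Merge one congruence at a time:
  Start: x ≡ 1 (mod 3).
  Combine with x ≡ 4 (mod 5); new modulus lcm = 15.
    Write x = 1 + 3·t and substitute into x ≡ 4 (mod 5): 3·t ≡ 4 − 1 = 3 (mod 5).
    The inverse of 3 mod 5 is 2 (since 3·2 = 6 = 1·5 + 1), so t ≡ 2·3 = 6 ≡ 1 (mod 5).
    Then x = 1 + 3·1 = 4, valid modulo lcm(3, 5) = 15: x ≡ 4 (mod 15).
  Combine with x ≡ 0 (mod 4); new modulus lcm = 60.
    Write x = 4 + 15·t and substitute into x ≡ 0 (mod 4): 15·t ≡ 0 − 4 = -4 (mod 4).
    Reduce coefficients mod 4: 3·t ≡ 0 (mod 4).
    The inverse of 3 mod 4 is 3 (since 3·3 = 9 = 2·4 + 1), so t ≡ 3·0 = 0 ≡ 0 (mod 4).
    Then x = 4 + 15·0 = 4, valid modulo lcm(15, 4) = 60: x ≡ 4 (mod 60).
  Combine with x ≡ 9 (mod 19); new modulus lcm = 1140.
    Write x = 4 + 60·t and substitute into x ≡ 9 (mod 19): 60·t ≡ 9 − 4 = 5 (mod 19).
    Reduce coefficients mod 19: 3·t ≡ 5 (mod 19).
    The inverse of 3 mod 19 is 13 (since 3·13 = 39 = 2·19 + 1), so t ≡ 13·5 = 65 ≡ 8 (mod 19).
    Then x = 4 + 60·8 = 484, valid modulo lcm(60, 19) = 1140: x ≡ 484 (mod 1140).
Verify against each original: 484 mod 3 = 1, 484 mod 5 = 4, 484 mod 4 = 0, 484 mod 19 = 9.

x ≡ 484 (mod 1140).


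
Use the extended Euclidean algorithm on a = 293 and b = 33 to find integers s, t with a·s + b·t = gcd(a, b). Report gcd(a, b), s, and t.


Euclidean algorithm on (293, 33) — divide until remainder is 0:
  293 = 8 · 33 + 29
  33 = 1 · 29 + 4
  29 = 7 · 4 + 1
  4 = 4 · 1 + 0
gcd(293, 33) = 1.
Track Bezout coefficients alongside the remainders: start with r₀ = 293 = a·1 + b·0 (s = 1, t = 0) and r₁ = 33 = a·0 + b·1 (s = 0, t = 1); each new remainder r_{k+1} = r_{k-1} − q_k·r_k inherits s_{k+1} = s_{k-1} − q_k·s_k, t_{k+1} = t_{k-1} − q_k·t_k, so r_k = a·s_k + b·t_k at every step:
  q = 8: r = 29, s = 1 − 8·0 = 1, t = 0 − 8·1 = -8  (check: 293·1 + 33·(-8) = 29)
  q = 1: r = 4, s = 0 − 1·1 = -1, t = 1 − 1·(-8) = 9  (check: 293·(-1) + 33·9 = 4)
  q = 7: r = 1, s = 1 − 7·(-1) = 8, t = -8 − 7·9 = -71  (check: 293·8 + 33·(-71) = 1)
The row with r = 1 (the gcd) gives the Bezout coefficients s = 8, t = -71.
Result: 293 · (8) + 33 · (-71) = 1.

gcd(293, 33) = 1; s = 8, t = -71 (check: 293·8 + 33·(-71) = 1).
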